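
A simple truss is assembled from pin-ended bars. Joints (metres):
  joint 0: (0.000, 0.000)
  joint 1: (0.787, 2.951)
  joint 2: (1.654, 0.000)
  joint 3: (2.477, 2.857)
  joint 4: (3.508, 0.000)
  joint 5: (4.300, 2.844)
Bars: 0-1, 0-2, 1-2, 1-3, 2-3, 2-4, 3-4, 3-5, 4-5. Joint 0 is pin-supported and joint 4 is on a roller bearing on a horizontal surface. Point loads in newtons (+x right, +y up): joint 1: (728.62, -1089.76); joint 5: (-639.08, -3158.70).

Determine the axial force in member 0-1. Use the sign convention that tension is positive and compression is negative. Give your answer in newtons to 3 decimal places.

N=6 nodes, M=9 members, R=3 reactions → 2N=12, M+R=12
member 0 (0-1): L=3.0541, (cx,cy)=(0.2577,0.9662)
member 1 (0-2): L=1.6540, (cx,cy)=(1.0000,0.0000)
member 2 (1-2): L=3.0757, (cx,cy)=(0.2819,-0.9594)
member 3 (1-3): L=1.6926, (cx,cy)=(0.9985,-0.0555)
member 4 (2-3): L=2.9732, (cx,cy)=(0.2768,0.9609)
member 5 (2-4): L=1.8540, (cx,cy)=(1.0000,0.0000)
member 6 (3-4): L=3.0373, (cx,cy)=(0.3394,-0.9406)
member 7 (3-5): L=1.8230, (cx,cy)=(1.0000,-0.0071)
member 8 (4-5): L=2.9522, (cx,cy)=(0.2683,0.9633)
solve A·x = −loads:
  F[0-1] = -38.6285 N (compression)
  F[0-2] = +99.4939 N (tension)
  F[1-2] = -1071.6129 N (compression)
  F[1-3] = -437.1773 N (compression)
  F[2-3] = +1069.9659 N (tension)
  F[2-4] = -498.7528 N (compression)
  F[3-4] = -1120.6867 N (compression)
  F[3-5] = +240.0873 N (tension)
  F[4-5] = -3277.1172 N (compression)
  Rx@0 = -89.5400 N
  Ry@0 = +37.3240 N
  Ry@4 = +4211.1360 N

-38.628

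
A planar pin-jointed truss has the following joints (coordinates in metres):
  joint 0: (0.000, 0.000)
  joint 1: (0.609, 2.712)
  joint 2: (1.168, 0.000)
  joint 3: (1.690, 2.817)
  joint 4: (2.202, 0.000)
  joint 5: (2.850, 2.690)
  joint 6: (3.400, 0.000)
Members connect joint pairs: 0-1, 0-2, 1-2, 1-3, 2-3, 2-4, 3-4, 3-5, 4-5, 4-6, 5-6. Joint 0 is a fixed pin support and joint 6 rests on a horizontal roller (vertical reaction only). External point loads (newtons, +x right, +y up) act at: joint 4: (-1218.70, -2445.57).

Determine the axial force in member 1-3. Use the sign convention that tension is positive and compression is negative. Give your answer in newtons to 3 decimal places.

-365.545

N=7 nodes, M=11 members, R=3 reactions → 2N=14, M+R=14
member 0 (0-1): L=2.7795, (cx,cy)=(0.2191,0.9757)
member 1 (0-2): L=1.1680, (cx,cy)=(1.0000,0.0000)
member 2 (1-2): L=2.7690, (cx,cy)=(0.2019,-0.9794)
member 3 (1-3): L=1.0861, (cx,cy)=(0.9953,0.0967)
member 4 (2-3): L=2.8650, (cx,cy)=(0.1822,0.9833)
member 5 (2-4): L=1.0340, (cx,cy)=(1.0000,0.0000)
member 6 (3-4): L=2.8632, (cx,cy)=(0.1788,-0.9839)
member 7 (3-5): L=1.1669, (cx,cy)=(0.9941,-0.1088)
member 8 (4-5): L=2.7669, (cx,cy)=(0.2342,0.9722)
member 9 (4-6): L=1.1980, (cx,cy)=(1.0000,0.0000)
member 10 (5-6): L=2.7457, (cx,cy)=(0.2003,-0.9797)
solve A·x = −loads:
  F[0-1] = -883.1628 N (compression)
  F[0-2] = -1025.1979 N (compression)
  F[1-2] = +843.7356 N (tension)
  F[1-3] = -365.5453 N (compression)
  F[2-3] = -840.4317 N (compression)
  F[2-4] = -701.7389 N (compression)
  F[3-4] = +952.2963 N (tension)
  F[3-5] = -691.3611 N (compression)
  F[4-5] = +1551.7785 N (tension)
  F[4-6] = +323.8388 N (tension)
  F[5-6] = -1616.6335 N (compression)
  Rx@0 = +1218.7000 N
  Ry@0 = +861.7038 N
  Ry@6 = +1583.8662 N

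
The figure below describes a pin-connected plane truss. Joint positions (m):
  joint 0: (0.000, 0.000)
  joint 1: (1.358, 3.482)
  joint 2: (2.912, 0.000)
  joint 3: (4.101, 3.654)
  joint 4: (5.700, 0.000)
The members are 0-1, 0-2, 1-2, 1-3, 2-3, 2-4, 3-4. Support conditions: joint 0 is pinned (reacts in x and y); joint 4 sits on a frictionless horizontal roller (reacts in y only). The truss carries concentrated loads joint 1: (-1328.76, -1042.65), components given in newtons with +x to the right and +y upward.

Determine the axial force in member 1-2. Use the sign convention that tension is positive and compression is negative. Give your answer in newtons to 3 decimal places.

646.983

N=5 nodes, M=7 members, R=3 reactions → 2N=10, M+R=10
member 0 (0-1): L=3.7374, (cx,cy)=(0.3633,0.9317)
member 1 (0-2): L=2.9120, (cx,cy)=(1.0000,0.0000)
member 2 (1-2): L=3.8130, (cx,cy)=(0.4075,-0.9132)
member 3 (1-3): L=2.7484, (cx,cy)=(0.9980,0.0626)
member 4 (2-3): L=3.8426, (cx,cy)=(0.3094,0.9509)
member 5 (2-4): L=2.7880, (cx,cy)=(1.0000,0.0000)
member 6 (3-4): L=3.9885, (cx,cy)=(0.4009,-0.9161)
solve A·x = −loads:
  F[0-1] = -1723.7671 N (compression)
  F[0-2] = -702.4293 N (compression)
  F[1-2] = +646.9834 N (tension)
  F[1-3] = +439.6134 N (tension)
  F[2-3] = -621.3061 N (compression)
  F[2-4] = -246.5026 N (compression)
  F[3-4] = +614.8765 N (tension)
  Rx@0 = +1328.7600 N
  Ry@0 = +1605.9524 N
  Ry@4 = -563.3024 N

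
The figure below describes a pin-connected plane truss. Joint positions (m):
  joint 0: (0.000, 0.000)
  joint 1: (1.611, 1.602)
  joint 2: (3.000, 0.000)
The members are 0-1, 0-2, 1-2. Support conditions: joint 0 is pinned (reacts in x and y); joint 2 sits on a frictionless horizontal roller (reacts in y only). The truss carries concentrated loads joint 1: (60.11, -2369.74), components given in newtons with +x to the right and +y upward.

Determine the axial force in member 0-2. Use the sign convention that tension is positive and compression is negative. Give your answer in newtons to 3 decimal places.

1131.185

N=3 nodes, M=3 members, R=3 reactions → 2N=6, M+R=6
member 0 (0-1): L=2.2719, (cx,cy)=(0.7091,0.7051)
member 1 (0-2): L=3.0000, (cx,cy)=(1.0000,0.0000)
member 2 (1-2): L=2.1203, (cx,cy)=(0.6551,-0.7555)
solve A·x = −loads:
  F[0-1] = -1510.5030 N (compression)
  F[0-2] = +1131.1845 N (tension)
  F[1-2] = -1726.7564 N (compression)
  Rx@0 = -60.1100 N
  Ry@0 = +1065.0909 N
  Ry@2 = +1304.6491 N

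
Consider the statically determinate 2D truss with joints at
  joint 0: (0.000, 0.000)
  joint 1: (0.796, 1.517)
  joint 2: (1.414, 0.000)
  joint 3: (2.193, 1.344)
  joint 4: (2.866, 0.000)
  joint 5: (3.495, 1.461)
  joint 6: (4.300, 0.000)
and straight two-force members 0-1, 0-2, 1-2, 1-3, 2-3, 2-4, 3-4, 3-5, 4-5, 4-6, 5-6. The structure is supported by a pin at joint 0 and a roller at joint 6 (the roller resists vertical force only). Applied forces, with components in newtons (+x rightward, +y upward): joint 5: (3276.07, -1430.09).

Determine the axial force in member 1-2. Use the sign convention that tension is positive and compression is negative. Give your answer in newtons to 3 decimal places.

-1023.799

N=7 nodes, M=11 members, R=3 reactions → 2N=14, M+R=14
member 0 (0-1): L=1.7132, (cx,cy)=(0.4646,0.8855)
member 1 (0-2): L=1.4140, (cx,cy)=(1.0000,0.0000)
member 2 (1-2): L=1.6381, (cx,cy)=(0.3773,-0.9261)
member 3 (1-3): L=1.4077, (cx,cy)=(0.9924,-0.1229)
member 4 (2-3): L=1.5534, (cx,cy)=(0.5015,0.8652)
member 5 (2-4): L=1.4520, (cx,cy)=(1.0000,0.0000)
member 6 (3-4): L=1.5031, (cx,cy)=(0.4477,-0.8942)
member 7 (3-5): L=1.3072, (cx,cy)=(0.9960,0.0895)
member 8 (4-5): L=1.5906, (cx,cy)=(0.3954,0.9185)
member 9 (4-6): L=1.4340, (cx,cy)=(1.0000,0.0000)
member 10 (5-6): L=1.6681, (cx,cy)=(0.4826,-0.8758)
solve A·x = −loads:
  F[0-1] = +954.6875 N (tension)
  F[0-2] = +2832.4846 N (tension)
  F[1-2] = -1023.7992 N (compression)
  F[1-3] = +836.1807 N (tension)
  F[2-3] = +1095.8929 N (tension)
  F[2-4] = +1896.6734 N (tension)
  F[3-4] = -772.0717 N (compression)
  F[3-5] = +1732.0396 N (tension)
  F[4-5] = +751.6181 N (tension)
  F[4-6] = +1253.7645 N (tension)
  F[5-6] = -2598.0127 N (compression)
  Rx@0 = -3276.0700 N
  Ry@0 = -845.3758 N
  Ry@6 = +2275.4658 N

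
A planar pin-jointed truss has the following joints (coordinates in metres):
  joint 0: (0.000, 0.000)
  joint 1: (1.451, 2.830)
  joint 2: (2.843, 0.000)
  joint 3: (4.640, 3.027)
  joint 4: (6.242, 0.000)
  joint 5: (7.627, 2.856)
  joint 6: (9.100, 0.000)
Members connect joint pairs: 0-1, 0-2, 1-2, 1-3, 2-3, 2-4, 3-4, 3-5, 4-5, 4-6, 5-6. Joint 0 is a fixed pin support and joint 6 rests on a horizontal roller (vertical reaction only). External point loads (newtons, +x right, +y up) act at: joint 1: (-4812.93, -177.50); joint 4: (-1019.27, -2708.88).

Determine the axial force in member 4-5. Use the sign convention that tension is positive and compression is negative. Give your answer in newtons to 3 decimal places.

N=7 nodes, M=11 members, R=3 reactions → 2N=14, M+R=14
member 0 (0-1): L=3.1803, (cx,cy)=(0.4562,0.8899)
member 1 (0-2): L=2.8430, (cx,cy)=(1.0000,0.0000)
member 2 (1-2): L=3.1538, (cx,cy)=(0.4414,-0.8973)
member 3 (1-3): L=3.1951, (cx,cy)=(0.9981,0.0617)
member 4 (2-3): L=3.5202, (cx,cy)=(0.5105,0.8599)
member 5 (2-4): L=3.3990, (cx,cy)=(1.0000,0.0000)
member 6 (3-4): L=3.4248, (cx,cy)=(0.4678,-0.8839)
member 7 (3-5): L=2.9919, (cx,cy)=(0.9984,-0.0572)
member 8 (4-5): L=3.1741, (cx,cy)=(0.4363,0.8998)
member 9 (4-6): L=2.8580, (cx,cy)=(1.0000,0.0000)
member 10 (5-6): L=3.2135, (cx,cy)=(0.4584,-0.8888)
solve A·x = −loads:
  F[0-1] = -2805.7797 N (compression)
  F[0-2] = -4552.0730 N (compression)
  F[1-2] = +2744.4261 N (tension)
  F[1-3] = +2325.9214 N (tension)
  F[2-3] = -2863.9051 N (compression)
  F[2-4] = -1878.8006 N (compression)
  F[3-4] = +2648.5797 N (tension)
  F[3-5] = -380.0087 N (compression)
  F[4-5] = +408.9087 N (tension)
  F[4-6] = +200.9630 N (tension)
  F[5-6] = -438.4188 N (compression)
  Rx@0 = +5832.2000 N
  Ry@0 = +2496.7328 N
  Ry@6 = +389.6472 N

408.909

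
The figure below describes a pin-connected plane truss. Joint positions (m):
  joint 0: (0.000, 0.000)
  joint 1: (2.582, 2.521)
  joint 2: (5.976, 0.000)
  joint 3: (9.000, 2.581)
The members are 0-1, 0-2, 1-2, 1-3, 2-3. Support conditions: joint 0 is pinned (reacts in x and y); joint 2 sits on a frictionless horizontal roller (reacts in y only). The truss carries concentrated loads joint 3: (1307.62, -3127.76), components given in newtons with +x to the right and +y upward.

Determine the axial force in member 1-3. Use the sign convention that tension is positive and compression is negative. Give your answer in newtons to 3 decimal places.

N=4 nodes, M=5 members, R=3 reactions → 2N=8, M+R=8
member 0 (0-1): L=3.6086, (cx,cy)=(0.7155,0.6986)
member 1 (0-2): L=5.9760, (cx,cy)=(1.0000,0.0000)
member 2 (1-2): L=4.2278, (cx,cy)=(0.8028,-0.5963)
member 3 (1-3): L=6.4183, (cx,cy)=(1.0000,0.0093)
member 4 (2-3): L=3.9757, (cx,cy)=(0.7606,0.6492)
solve A·x = −loads:
  F[0-1] = +3073.9512 N (tension)
  F[0-2] = -891.8174 N (compression)
  F[1-2] = -3522.6066 N (compression)
  F[1-3] = +5027.5104 N (tension)
  F[2-3] = -4890.3009 N (compression)
  Rx@0 = -1307.6200 N
  Ry@0 = -2147.4755 N
  Ry@2 = +5275.2355 N

5027.510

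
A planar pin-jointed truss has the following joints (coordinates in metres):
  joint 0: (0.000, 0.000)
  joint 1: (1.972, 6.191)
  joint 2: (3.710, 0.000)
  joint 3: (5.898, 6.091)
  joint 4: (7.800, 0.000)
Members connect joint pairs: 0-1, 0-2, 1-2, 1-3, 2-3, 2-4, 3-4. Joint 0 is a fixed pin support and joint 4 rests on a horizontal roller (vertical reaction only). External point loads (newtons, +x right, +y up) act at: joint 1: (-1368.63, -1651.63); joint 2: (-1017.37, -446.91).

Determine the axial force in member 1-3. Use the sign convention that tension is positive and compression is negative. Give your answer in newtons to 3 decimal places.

303.632

N=5 nodes, M=7 members, R=3 reactions → 2N=10, M+R=10
member 0 (0-1): L=6.4975, (cx,cy)=(0.3035,0.9528)
member 1 (0-2): L=3.7100, (cx,cy)=(1.0000,0.0000)
member 2 (1-2): L=6.4303, (cx,cy)=(0.2703,-0.9628)
member 3 (1-3): L=3.9273, (cx,cy)=(0.9997,-0.0255)
member 4 (2-3): L=6.4721, (cx,cy)=(0.3381,0.9411)
member 5 (2-4): L=4.0900, (cx,cy)=(1.0000,0.0000)
member 6 (3-4): L=6.3811, (cx,cy)=(0.2981,-0.9545)
solve A·x = −loads:
  F[0-1] = -2681.1809 N (compression)
  F[0-2] = -1572.2557 N (compression)
  F[1-2] = +929.9621 N (tension)
  F[1-3] = +303.6324 N (tension)
  F[2-3] = -476.4954 N (compression)
  F[2-4] = -142.4459 N (compression)
  F[3-4] = +477.8947 N (tension)
  Rx@0 = +2386.0000 N
  Ry@0 = +2554.7115 N
  Ry@4 = -456.1715 N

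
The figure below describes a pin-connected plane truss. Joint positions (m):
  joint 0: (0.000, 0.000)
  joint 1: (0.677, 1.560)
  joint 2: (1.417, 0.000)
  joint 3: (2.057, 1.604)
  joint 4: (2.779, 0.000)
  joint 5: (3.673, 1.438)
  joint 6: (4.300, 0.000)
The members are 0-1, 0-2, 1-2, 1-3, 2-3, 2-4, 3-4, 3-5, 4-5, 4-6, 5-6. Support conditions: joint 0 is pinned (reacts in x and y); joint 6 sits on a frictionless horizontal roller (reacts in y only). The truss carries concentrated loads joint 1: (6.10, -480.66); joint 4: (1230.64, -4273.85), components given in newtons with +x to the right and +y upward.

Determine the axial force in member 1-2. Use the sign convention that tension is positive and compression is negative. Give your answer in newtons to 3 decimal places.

1534.264

N=7 nodes, M=11 members, R=3 reactions → 2N=14, M+R=14
member 0 (0-1): L=1.7006, (cx,cy)=(0.3981,0.9173)
member 1 (0-2): L=1.4170, (cx,cy)=(1.0000,0.0000)
member 2 (1-2): L=1.7266, (cx,cy)=(0.4286,-0.9035)
member 3 (1-3): L=1.3807, (cx,cy)=(0.9995,0.0319)
member 4 (2-3): L=1.7270, (cx,cy)=(0.3706,0.9288)
member 5 (2-4): L=1.3620, (cx,cy)=(1.0000,0.0000)
member 6 (3-4): L=1.7590, (cx,cy)=(0.4105,-0.9119)
member 7 (3-5): L=1.6245, (cx,cy)=(0.9948,-0.1022)
member 8 (4-5): L=1.6932, (cx,cy)=(0.5280,0.8493)
member 9 (4-6): L=1.5210, (cx,cy)=(1.0000,0.0000)
member 10 (5-6): L=1.5687, (cx,cy)=(0.3997,-0.9167)
solve A·x = −loads:
  F[0-1] = -2087.0333 N (compression)
  F[0-2] = +2067.5931 N (tension)
  F[1-2] = +1534.2636 N (tension)
  F[1-3] = -1495.2737 N (compression)
  F[2-3] = -1492.4809 N (compression)
  F[2-4] = +3278.2555 N (tension)
  F[3-4] = +1890.5010 N (tension)
  F[3-5] = -2838.4472 N (compression)
  F[4-5] = +3002.5573 N (tension)
  F[4-6] = +1238.2983 N (tension)
  F[5-6] = -3098.2123 N (compression)
  Rx@0 = -1236.7400 N
  Ry@0 = +1914.5212 N
  Ry@6 = +2839.9888 N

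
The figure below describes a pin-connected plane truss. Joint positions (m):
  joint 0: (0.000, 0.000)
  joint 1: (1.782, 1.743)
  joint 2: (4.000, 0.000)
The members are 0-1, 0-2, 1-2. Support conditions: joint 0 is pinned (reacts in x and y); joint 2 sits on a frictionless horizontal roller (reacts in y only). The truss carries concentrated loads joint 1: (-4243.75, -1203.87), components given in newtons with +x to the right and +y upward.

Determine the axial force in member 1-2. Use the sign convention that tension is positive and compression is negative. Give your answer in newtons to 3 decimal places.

2124.816

N=3 nodes, M=3 members, R=3 reactions → 2N=6, M+R=6
member 0 (0-1): L=2.4927, (cx,cy)=(0.7149,0.6992)
member 1 (0-2): L=4.0000, (cx,cy)=(1.0000,0.0000)
member 2 (1-2): L=2.8209, (cx,cy)=(0.7863,-0.6179)
solve A·x = −loads:
  F[0-1] = -3599.2757 N (compression)
  F[0-2] = -1670.6770 N (compression)
  F[1-2] = +2124.8157 N (tension)
  Rx@0 = +4243.7500 N
  Ry@0 = +2516.7600 N
  Ry@2 = -1312.8900 N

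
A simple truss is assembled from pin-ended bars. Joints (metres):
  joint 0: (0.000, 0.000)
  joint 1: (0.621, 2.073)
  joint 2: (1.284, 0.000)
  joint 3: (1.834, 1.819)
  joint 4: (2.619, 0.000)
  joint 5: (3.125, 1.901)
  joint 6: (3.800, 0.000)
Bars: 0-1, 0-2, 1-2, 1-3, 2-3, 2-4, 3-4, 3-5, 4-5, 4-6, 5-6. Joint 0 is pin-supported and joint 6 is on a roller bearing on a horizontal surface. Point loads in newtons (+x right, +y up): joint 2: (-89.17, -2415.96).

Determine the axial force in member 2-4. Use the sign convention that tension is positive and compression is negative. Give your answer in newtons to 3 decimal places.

N=7 nodes, M=11 members, R=3 reactions → 2N=14, M+R=14
member 0 (0-1): L=2.1640, (cx,cy)=(0.2870,0.9579)
member 1 (0-2): L=1.2840, (cx,cy)=(1.0000,0.0000)
member 2 (1-2): L=2.1764, (cx,cy)=(0.3046,-0.9525)
member 3 (1-3): L=1.2393, (cx,cy)=(0.9788,-0.2050)
member 4 (2-3): L=1.9003, (cx,cy)=(0.2894,0.9572)
member 5 (2-4): L=1.3350, (cx,cy)=(1.0000,0.0000)
member 6 (3-4): L=1.9812, (cx,cy)=(0.3962,-0.9182)
member 7 (3-5): L=1.2936, (cx,cy)=(0.9980,0.0634)
member 8 (4-5): L=1.9672, (cx,cy)=(0.2572,0.9664)
member 9 (4-6): L=1.1810, (cx,cy)=(1.0000,0.0000)
member 10 (5-6): L=2.0173, (cx,cy)=(0.3346,-0.9424)
solve A·x = −loads:
  F[0-1] = -1669.8527 N (compression)
  F[0-2] = +390.0215 N (tension)
  F[1-2] = +1912.8976 N (tension)
  F[1-3] = -1084.9405 N (compression)
  F[2-3] = +620.5365 N (tension)
  F[2-4] = +882.3116 N (tension)
  F[3-4] = -924.8018 N (compression)
  F[3-5] = -516.9142 N (compression)
  F[4-5] = +878.6715 N (tension)
  F[4-6] = +289.8630 N (tension)
  F[5-6] = -866.2747 N (compression)
  Rx@0 = +89.1700 N
  Ry@0 = +1599.6198 N
  Ry@6 = +816.3402 N

882.312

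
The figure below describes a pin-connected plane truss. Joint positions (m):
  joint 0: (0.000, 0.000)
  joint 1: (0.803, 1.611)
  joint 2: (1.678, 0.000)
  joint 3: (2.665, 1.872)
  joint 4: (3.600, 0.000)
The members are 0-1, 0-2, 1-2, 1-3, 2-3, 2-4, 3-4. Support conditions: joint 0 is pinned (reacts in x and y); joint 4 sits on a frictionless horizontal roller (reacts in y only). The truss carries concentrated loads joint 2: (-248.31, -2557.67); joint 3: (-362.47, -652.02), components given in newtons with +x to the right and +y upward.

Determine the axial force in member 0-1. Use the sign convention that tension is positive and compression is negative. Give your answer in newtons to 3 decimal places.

N=5 nodes, M=7 members, R=3 reactions → 2N=10, M+R=10
member 0 (0-1): L=1.8000, (cx,cy)=(0.4461,0.8950)
member 1 (0-2): L=1.6780, (cx,cy)=(1.0000,0.0000)
member 2 (1-2): L=1.8333, (cx,cy)=(0.4773,-0.8787)
member 3 (1-3): L=1.8802, (cx,cy)=(0.9903,0.1388)
member 4 (2-3): L=2.1163, (cx,cy)=(0.4664,0.8846)
member 5 (2-4): L=1.9220, (cx,cy)=(1.0000,0.0000)
member 6 (3-4): L=2.0925, (cx,cy)=(0.4468,-0.8946)
solve A·x = −loads:
  F[0-1] = -1925.5583 N (compression)
  F[0-2] = +248.2157 N (tension)
  F[1-2] = +1695.0583 N (tension)
  F[1-3] = -1684.3277 N (compression)
  F[2-3] = +1207.5107 N (tension)
  F[2-4] = +742.3810 N (tension)
  F[3-4] = -1661.4348 N (compression)
  Rx@0 = +610.7800 N
  Ry@0 = +1723.3401 N
  Ry@4 = +1486.3499 N

-1925.558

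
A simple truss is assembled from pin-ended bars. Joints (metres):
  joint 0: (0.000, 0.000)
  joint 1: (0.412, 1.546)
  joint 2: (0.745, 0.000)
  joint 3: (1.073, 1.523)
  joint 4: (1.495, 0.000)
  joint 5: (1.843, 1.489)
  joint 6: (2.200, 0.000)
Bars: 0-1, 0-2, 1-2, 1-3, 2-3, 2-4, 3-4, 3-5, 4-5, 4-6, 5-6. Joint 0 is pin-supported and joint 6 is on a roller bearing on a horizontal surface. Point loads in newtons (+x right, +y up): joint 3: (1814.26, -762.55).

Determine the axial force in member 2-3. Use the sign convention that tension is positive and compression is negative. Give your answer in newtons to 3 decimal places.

N=7 nodes, M=11 members, R=3 reactions → 2N=14, M+R=14
member 0 (0-1): L=1.6000, (cx,cy)=(0.2575,0.9663)
member 1 (0-2): L=0.7450, (cx,cy)=(1.0000,0.0000)
member 2 (1-2): L=1.5815, (cx,cy)=(0.2106,-0.9776)
member 3 (1-3): L=0.6614, (cx,cy)=(0.9994,-0.0348)
member 4 (2-3): L=1.5579, (cx,cy)=(0.2105,0.9776)
member 5 (2-4): L=0.7500, (cx,cy)=(1.0000,0.0000)
member 6 (3-4): L=1.5804, (cx,cy)=(0.2670,-0.9637)
member 7 (3-5): L=0.7708, (cx,cy)=(0.9990,-0.0441)
member 8 (4-5): L=1.5291, (cx,cy)=(0.2276,0.9738)
member 9 (4-6): L=0.7050, (cx,cy)=(1.0000,0.0000)
member 10 (5-6): L=1.5312, (cx,cy)=(0.2332,-0.9724)
solve A·x = −loads:
  F[0-1] = +895.5296 N (tension)
  F[0-2] = +1583.6548 N (tension)
  F[1-2] = -900.1294 N (compression)
  F[1-3] = +420.3955 N (tension)
  F[2-3] = +900.1238 N (tension)
  F[2-4] = +1204.6092 N (tension)
  F[3-4] = -1654.2597 N (compression)
  F[3-5] = -763.6259 N (compression)
  F[4-5] = +1637.1537 N (tension)
  F[4-6] = +390.2974 N (tension)
  F[5-6] = -1674.0139 N (compression)
  Rx@0 = -1814.2600 N
  Ry@0 = -865.3291 N
  Ry@6 = +1627.8791 N

900.124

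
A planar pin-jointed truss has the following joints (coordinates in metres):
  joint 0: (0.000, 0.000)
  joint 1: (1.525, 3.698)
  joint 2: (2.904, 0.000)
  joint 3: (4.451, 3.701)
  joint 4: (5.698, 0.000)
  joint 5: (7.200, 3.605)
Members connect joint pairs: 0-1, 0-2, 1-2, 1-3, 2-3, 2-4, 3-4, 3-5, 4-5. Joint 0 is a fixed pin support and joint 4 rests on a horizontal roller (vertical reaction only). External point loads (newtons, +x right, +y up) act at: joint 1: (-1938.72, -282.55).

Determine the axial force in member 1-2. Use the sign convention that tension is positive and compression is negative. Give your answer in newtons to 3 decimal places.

N=6 nodes, M=9 members, R=3 reactions → 2N=12, M+R=12
member 0 (0-1): L=4.0001, (cx,cy)=(0.3812,0.9245)
member 1 (0-2): L=2.9040, (cx,cy)=(1.0000,0.0000)
member 2 (1-2): L=3.9468, (cx,cy)=(0.3494,-0.9370)
member 3 (1-3): L=2.9260, (cx,cy)=(1.0000,0.0010)
member 4 (2-3): L=4.0113, (cx,cy)=(0.3857,0.9226)
member 5 (2-4): L=2.7940, (cx,cy)=(1.0000,0.0000)
member 6 (3-4): L=3.9054, (cx,cy)=(0.3193,-0.9477)
member 7 (3-5): L=2.7507, (cx,cy)=(0.9994,-0.0349)
member 8 (4-5): L=3.9054, (cx,cy)=(0.3846,0.9231)
solve A·x = −loads:
  F[0-1] = -1584.8518 N (compression)
  F[0-2] = -1334.5109 N (compression)
  F[1-2] = +1263.1347 N (tension)
  F[1-3] = +893.1705 N (tension)
  F[2-3] = -1282.7558 N (compression)
  F[2-4] = -398.4630 N (compression)
  F[3-4] = +1247.9316 N (tension)
  F[3-5] = -0.0000 N (tension)
  F[4-5] = +0.0000 N (tension)
  Rx@0 = +1938.7200 N
  Ry@0 = +1465.1575 N
  Ry@4 = -1182.6075 N

1263.135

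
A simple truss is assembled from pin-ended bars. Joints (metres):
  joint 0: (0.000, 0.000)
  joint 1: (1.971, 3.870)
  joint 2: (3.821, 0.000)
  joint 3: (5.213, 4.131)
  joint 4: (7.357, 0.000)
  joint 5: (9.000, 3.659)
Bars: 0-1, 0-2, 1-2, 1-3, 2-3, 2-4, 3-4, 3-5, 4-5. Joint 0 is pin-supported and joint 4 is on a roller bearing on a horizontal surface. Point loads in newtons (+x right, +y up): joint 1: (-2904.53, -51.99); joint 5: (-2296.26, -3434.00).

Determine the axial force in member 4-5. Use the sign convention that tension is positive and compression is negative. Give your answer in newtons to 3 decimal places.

N=6 nodes, M=9 members, R=3 reactions → 2N=12, M+R=12
member 0 (0-1): L=4.3430, (cx,cy)=(0.4538,0.8911)
member 1 (0-2): L=3.8210, (cx,cy)=(1.0000,0.0000)
member 2 (1-2): L=4.2895, (cx,cy)=(0.4313,-0.9022)
member 3 (1-3): L=3.2525, (cx,cy)=(0.9968,0.0802)
member 4 (2-3): L=4.3592, (cx,cy)=(0.3193,0.9476)
member 5 (2-4): L=3.5360, (cx,cy)=(1.0000,0.0000)
member 6 (3-4): L=4.6542, (cx,cy)=(0.4607,-0.8876)
member 7 (3-5): L=3.8163, (cx,cy)=(0.9923,-0.1237)
member 8 (4-5): L=4.0110, (cx,cy)=(0.4096,0.9123)
solve A·x = −loads:
  F[0-1] = -2178.3249 N (compression)
  F[0-2] = -4212.1950 N (compression)
  F[1-2] = +2180.8684 N (tension)
  F[1-3] = +978.5028 N (tension)
  F[2-3] = -2076.3114 N (compression)
  F[2-4] = -2608.5933 N (compression)
  F[3-4] = +2228.6660 N (tension)
  F[3-5] = -719.8414 N (compression)
  F[4-5] = -3861.9026 N (compression)
  Rx@0 = +5200.7900 N
  Ry@0 = +1941.0769 N
  Ry@4 = +1544.9131 N

-3861.903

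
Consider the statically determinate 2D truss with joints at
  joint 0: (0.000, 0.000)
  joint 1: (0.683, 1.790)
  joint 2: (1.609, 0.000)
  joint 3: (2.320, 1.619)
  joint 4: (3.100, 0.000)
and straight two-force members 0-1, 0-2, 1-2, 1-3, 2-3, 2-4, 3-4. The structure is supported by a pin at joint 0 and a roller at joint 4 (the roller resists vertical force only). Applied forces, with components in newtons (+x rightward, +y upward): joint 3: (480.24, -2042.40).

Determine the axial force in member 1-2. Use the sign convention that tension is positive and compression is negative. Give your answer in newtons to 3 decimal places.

N=5 nodes, M=7 members, R=3 reactions → 2N=10, M+R=10
member 0 (0-1): L=1.9159, (cx,cy)=(0.3565,0.9343)
member 1 (0-2): L=1.6090, (cx,cy)=(1.0000,0.0000)
member 2 (1-2): L=2.0153, (cx,cy)=(0.4595,-0.8882)
member 3 (1-3): L=1.6459, (cx,cy)=(0.9946,-0.1039)
member 4 (2-3): L=1.7682, (cx,cy)=(0.4021,0.9156)
member 5 (2-4): L=1.4910, (cx,cy)=(1.0000,0.0000)
member 6 (3-4): L=1.7971, (cx,cy)=(0.4340,-0.9009)
solve A·x = −loads:
  F[0-1] = -281.5859 N (compression)
  F[0-2] = +580.6238 N (tension)
  F[1-2] = +325.6049 N (tension)
  F[1-3] = -251.3520 N (compression)
  F[2-3] = -315.8579 N (compression)
  F[2-4] = +857.2364 N (tension)
  F[3-4] = -1975.0484 N (compression)
  Rx@0 = -480.2400 N
  Ry@0 = +263.0850 N
  Ry@4 = +1779.3150 N

325.605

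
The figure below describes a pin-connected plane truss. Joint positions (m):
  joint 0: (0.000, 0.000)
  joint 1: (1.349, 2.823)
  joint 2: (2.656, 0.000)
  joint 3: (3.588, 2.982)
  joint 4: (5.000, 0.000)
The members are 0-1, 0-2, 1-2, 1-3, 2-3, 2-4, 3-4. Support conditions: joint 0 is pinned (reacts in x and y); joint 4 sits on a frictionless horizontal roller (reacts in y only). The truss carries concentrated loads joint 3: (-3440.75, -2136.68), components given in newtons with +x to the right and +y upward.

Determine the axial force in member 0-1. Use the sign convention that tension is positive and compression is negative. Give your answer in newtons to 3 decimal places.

-2943.074

N=5 nodes, M=7 members, R=3 reactions → 2N=10, M+R=10
member 0 (0-1): L=3.1288, (cx,cy)=(0.4312,0.9023)
member 1 (0-2): L=2.6560, (cx,cy)=(1.0000,0.0000)
member 2 (1-2): L=3.1109, (cx,cy)=(0.4201,-0.9075)
member 3 (1-3): L=2.2446, (cx,cy)=(0.9975,0.0708)
member 4 (2-3): L=3.1243, (cx,cy)=(0.2983,0.9545)
member 5 (2-4): L=2.3440, (cx,cy)=(1.0000,0.0000)
member 6 (3-4): L=3.2994, (cx,cy)=(0.4280,-0.9038)
solve A·x = −loads:
  F[0-1] = -2943.0742 N (compression)
  F[0-2] = -2171.8099 N (compression)
  F[1-2] = +2736.9691 N (tension)
  F[1-3] = -2424.9370 N (compression)
  F[2-3] = -2602.1707 N (compression)
  F[2-4] = -245.6472 N (compression)
  F[3-4] = +574.0009 N (tension)
  Rx@0 = +3440.7500 N
  Ry@0 = +2655.4617 N
  Ry@4 = -518.7817 N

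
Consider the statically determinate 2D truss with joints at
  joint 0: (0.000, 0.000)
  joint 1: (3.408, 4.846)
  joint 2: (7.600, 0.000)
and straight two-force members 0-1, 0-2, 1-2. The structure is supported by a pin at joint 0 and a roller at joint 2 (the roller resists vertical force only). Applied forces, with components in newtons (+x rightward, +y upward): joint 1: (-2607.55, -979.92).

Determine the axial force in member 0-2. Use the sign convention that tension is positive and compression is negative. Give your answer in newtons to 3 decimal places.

N=3 nodes, M=3 members, R=3 reactions → 2N=6, M+R=6
member 0 (0-1): L=5.9244, (cx,cy)=(0.5753,0.8180)
member 1 (0-2): L=7.6000, (cx,cy)=(1.0000,0.0000)
member 2 (1-2): L=6.4075, (cx,cy)=(0.6542,-0.7563)
solve A·x = −loads:
  F[0-1] = -2693.4246 N (compression)
  F[0-2] = -1058.1551 N (compression)
  F[1-2] = +1617.4075 N (tension)
  Rx@0 = +2607.5500 N
  Ry@0 = +2203.1595 N
  Ry@2 = -1223.2395 N

-1058.155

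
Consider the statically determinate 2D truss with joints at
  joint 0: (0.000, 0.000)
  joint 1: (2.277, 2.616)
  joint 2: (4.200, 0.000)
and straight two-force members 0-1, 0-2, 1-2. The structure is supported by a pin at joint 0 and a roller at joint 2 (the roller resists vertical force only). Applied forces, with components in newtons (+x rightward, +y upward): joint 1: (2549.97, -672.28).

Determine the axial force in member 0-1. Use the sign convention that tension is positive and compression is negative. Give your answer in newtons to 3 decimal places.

N=3 nodes, M=3 members, R=3 reactions → 2N=6, M+R=6
member 0 (0-1): L=3.4682, (cx,cy)=(0.6565,0.7543)
member 1 (0-2): L=4.2000, (cx,cy)=(1.0000,0.0000)
member 2 (1-2): L=3.2467, (cx,cy)=(0.5923,-0.8057)
solve A·x = −loads:
  F[0-1] = +1697.5709 N (tension)
  F[0-2] = +1435.4422 N (tension)
  F[1-2] = -2423.5683 N (compression)
  Rx@0 = -2549.9700 N
  Ry@0 = -1280.4588 N
  Ry@2 = +1952.7388 N

1697.571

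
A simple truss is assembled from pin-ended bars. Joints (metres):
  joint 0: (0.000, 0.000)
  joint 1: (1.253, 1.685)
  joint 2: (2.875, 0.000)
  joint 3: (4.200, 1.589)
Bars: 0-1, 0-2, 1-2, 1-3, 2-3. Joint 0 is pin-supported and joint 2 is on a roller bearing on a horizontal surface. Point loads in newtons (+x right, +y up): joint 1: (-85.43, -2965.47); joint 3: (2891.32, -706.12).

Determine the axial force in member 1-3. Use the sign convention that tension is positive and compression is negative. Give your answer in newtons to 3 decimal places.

N=4 nodes, M=5 members, R=3 reactions → 2N=8, M+R=8
member 0 (0-1): L=2.0998, (cx,cy)=(0.5967,0.8025)
member 1 (0-2): L=2.8750, (cx,cy)=(1.0000,0.0000)
member 2 (1-2): L=2.3388, (cx,cy)=(0.6935,-0.7204)
member 3 (1-3): L=2.9486, (cx,cy)=(0.9995,-0.0326)
member 4 (2-3): L=2.0689, (cx,cy)=(0.6404,0.7680)
solve A·x = −loads:
  F[0-1] = +249.6590 N (tension)
  F[0-2] = +2656.9139 N (tension)
  F[1-2] = -4547.4250 N (compression)
  F[1-3] = +3389.8890 N (tension)
  F[2-3] = -775.6943 N (compression)
  Rx@0 = -2805.8900 N
  Ry@0 = -200.3390 N
  Ry@2 = +3871.9290 N

3389.889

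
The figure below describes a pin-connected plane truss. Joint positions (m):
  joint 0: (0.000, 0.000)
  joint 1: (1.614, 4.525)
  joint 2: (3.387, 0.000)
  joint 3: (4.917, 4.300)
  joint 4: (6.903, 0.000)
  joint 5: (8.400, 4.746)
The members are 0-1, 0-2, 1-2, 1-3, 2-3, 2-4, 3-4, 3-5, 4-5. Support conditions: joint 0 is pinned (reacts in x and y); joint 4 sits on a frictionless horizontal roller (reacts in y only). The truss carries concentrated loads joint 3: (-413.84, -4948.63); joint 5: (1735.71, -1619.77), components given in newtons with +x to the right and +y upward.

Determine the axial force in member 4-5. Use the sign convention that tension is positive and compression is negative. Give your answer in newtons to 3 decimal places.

-2012.786

N=6 nodes, M=9 members, R=3 reactions → 2N=12, M+R=12
member 0 (0-1): L=4.8042, (cx,cy)=(0.3360,0.9419)
member 1 (0-2): L=3.3870, (cx,cy)=(1.0000,0.0000)
member 2 (1-2): L=4.8600, (cx,cy)=(0.3648,-0.9311)
member 3 (1-3): L=3.3107, (cx,cy)=(0.9977,-0.0680)
member 4 (2-3): L=4.5641, (cx,cy)=(0.3352,0.9421)
member 5 (2-4): L=3.5160, (cx,cy)=(1.0000,0.0000)
member 6 (3-4): L=4.7365, (cx,cy)=(0.4193,-0.9078)
member 7 (3-5): L=3.5114, (cx,cy)=(0.9919,0.1270)
member 8 (4-5): L=4.9765, (cx,cy)=(0.3008,0.9537)
solve A·x = −loads:
  F[0-1] = -145.3471 N (compression)
  F[0-2] = +1370.6999 N (tension)
  F[1-2] = +154.7355 N (tension)
  F[1-3] = -105.5243 N (compression)
  F[2-3] = -152.9192 N (compression)
  F[2-4] = +1478.4128 N (tension)
  F[3-4] = -4969.9291 N (compression)
  F[3-5] = +2360.3004 N (tension)
  F[4-5] = -2012.7865 N (compression)
  Rx@0 = -1321.8700 N
  Ry@0 = +136.8993 N
  Ry@4 = +6431.5007 N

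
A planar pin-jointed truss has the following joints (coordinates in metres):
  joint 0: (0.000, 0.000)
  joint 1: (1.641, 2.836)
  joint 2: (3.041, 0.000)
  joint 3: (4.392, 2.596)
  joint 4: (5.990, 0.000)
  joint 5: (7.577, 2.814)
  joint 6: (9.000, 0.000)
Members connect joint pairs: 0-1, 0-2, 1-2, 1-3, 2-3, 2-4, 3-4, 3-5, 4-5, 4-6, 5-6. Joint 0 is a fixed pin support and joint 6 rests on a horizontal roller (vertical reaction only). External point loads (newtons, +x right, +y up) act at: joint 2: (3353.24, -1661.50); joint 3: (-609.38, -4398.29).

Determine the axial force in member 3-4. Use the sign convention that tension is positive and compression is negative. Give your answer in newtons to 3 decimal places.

-3199.676

N=7 nodes, M=11 members, R=3 reactions → 2N=14, M+R=14
member 0 (0-1): L=3.2765, (cx,cy)=(0.5008,0.8655)
member 1 (0-2): L=3.0410, (cx,cy)=(1.0000,0.0000)
member 2 (1-2): L=3.1627, (cx,cy)=(0.4427,-0.8967)
member 3 (1-3): L=2.7614, (cx,cy)=(0.9962,-0.0869)
member 4 (2-3): L=2.9265, (cx,cy)=(0.4616,0.8871)
member 5 (2-4): L=2.9490, (cx,cy)=(1.0000,0.0000)
member 6 (3-4): L=3.0484, (cx,cy)=(0.5242,-0.8516)
member 7 (3-5): L=3.1925, (cx,cy)=(0.9977,0.0683)
member 8 (4-5): L=3.2307, (cx,cy)=(0.4912,0.8710)
member 9 (4-6): L=3.0100, (cx,cy)=(1.0000,0.0000)
member 10 (5-6): L=3.1533, (cx,cy)=(0.4513,-0.8924)
solve A·x = −loads:
  F[0-1] = -4075.8086 N (compression)
  F[0-2] = +4785.1543 N (tension)
  F[1-2] = +4318.8314 N (tension)
  F[1-3] = -3968.0604 N (compression)
  F[2-3] = -2492.6700 N (compression)
  F[2-4] = +4494.3898 N (tension)
  F[3-4] = -3199.6757 N (compression)
  F[3-5] = -2823.6877 N (compression)
  F[4-5] = +3128.2689 N (tension)
  F[4-6] = +1280.3944 N (tension)
  F[5-6] = -2837.3247 N (compression)
  Rx@0 = -2743.8600 N
  Ry@0 = +3527.7944 N
  Ry@6 = +2531.9956 N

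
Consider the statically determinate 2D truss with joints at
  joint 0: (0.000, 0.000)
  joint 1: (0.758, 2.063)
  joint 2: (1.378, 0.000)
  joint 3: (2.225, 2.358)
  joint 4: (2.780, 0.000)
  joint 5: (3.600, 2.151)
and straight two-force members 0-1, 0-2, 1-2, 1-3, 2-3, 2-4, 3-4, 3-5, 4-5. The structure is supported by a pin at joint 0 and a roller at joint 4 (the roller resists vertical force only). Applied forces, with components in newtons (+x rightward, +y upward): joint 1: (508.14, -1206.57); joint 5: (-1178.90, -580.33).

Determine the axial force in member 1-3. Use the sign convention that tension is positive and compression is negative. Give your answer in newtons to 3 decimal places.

N=6 nodes, M=9 members, R=3 reactions → 2N=12, M+R=12
member 0 (0-1): L=2.1978, (cx,cy)=(0.3449,0.9386)
member 1 (0-2): L=1.3780, (cx,cy)=(1.0000,0.0000)
member 2 (1-2): L=2.1542, (cx,cy)=(0.2878,-0.9577)
member 3 (1-3): L=1.4964, (cx,cy)=(0.9804,0.1971)
member 4 (2-3): L=2.5055, (cx,cy)=(0.3381,0.9411)
member 5 (2-4): L=1.4020, (cx,cy)=(1.0000,0.0000)
member 6 (3-4): L=2.4224, (cx,cy)=(0.2291,-0.9734)
member 7 (3-5): L=1.3905, (cx,cy)=(0.9889,-0.1489)
member 8 (4-5): L=2.3020, (cx,cy)=(0.3562,0.9344)
solve A·x = −loads:
  F[0-1] = -1322.6369 N (compression)
  F[0-2] = -214.6051 N (compression)
  F[1-2] = -156.5568 N (compression)
  F[1-3] = -937.6368 N (compression)
  F[2-3] = +159.3115 N (tension)
  F[2-4] = -313.5208 N (compression)
  F[3-4] = +175.9448 N (tension)
  F[3-5] = -915.8954 N (compression)
  F[4-5] = -766.9879 N (compression)
  Rx@0 = +670.7600 N
  Ry@0 = +1241.4874 N
  Ry@4 = +545.4126 N

-937.637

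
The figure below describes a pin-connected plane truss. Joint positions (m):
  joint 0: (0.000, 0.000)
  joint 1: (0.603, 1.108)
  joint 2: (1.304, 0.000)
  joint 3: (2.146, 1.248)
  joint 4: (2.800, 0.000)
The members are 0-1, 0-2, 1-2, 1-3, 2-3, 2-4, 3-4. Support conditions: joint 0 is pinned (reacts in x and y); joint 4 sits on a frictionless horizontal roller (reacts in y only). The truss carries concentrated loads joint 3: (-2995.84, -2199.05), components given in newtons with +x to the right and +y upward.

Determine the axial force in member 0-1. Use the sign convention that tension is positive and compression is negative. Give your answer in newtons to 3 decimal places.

-2104.998

N=5 nodes, M=7 members, R=3 reactions → 2N=10, M+R=10
member 0 (0-1): L=1.2615, (cx,cy)=(0.4780,0.8783)
member 1 (0-2): L=1.3040, (cx,cy)=(1.0000,0.0000)
member 2 (1-2): L=1.3111, (cx,cy)=(0.5347,-0.8451)
member 3 (1-3): L=1.5493, (cx,cy)=(0.9959,0.0904)
member 4 (2-3): L=1.5055, (cx,cy)=(0.5593,0.8290)
member 5 (2-4): L=1.4960, (cx,cy)=(1.0000,0.0000)
member 6 (3-4): L=1.4090, (cx,cy)=(0.4642,-0.8857)
solve A·x = −loads:
  F[0-1] = -2104.9977 N (compression)
  F[0-2] = -1989.6115 N (compression)
  F[1-2] = +1966.9446 N (tension)
  F[1-3] = -2066.3141 N (compression)
  F[2-3] = -2005.1457 N (compression)
  F[2-4] = +183.4795 N (tension)
  F[3-4] = -395.2885 N (compression)
  Rx@0 = +2995.8400 N
  Ry@0 = +1848.9239 N
  Ry@4 = +350.1261 N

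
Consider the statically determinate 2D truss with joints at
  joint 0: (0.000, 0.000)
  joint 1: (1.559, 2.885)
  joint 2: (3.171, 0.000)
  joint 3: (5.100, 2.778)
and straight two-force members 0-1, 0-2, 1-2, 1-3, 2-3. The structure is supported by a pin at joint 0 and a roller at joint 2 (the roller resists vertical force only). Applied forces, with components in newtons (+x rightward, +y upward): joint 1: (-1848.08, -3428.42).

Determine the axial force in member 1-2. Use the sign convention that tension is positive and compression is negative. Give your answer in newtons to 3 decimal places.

-4.767

N=4 nodes, M=5 members, R=3 reactions → 2N=8, M+R=8
member 0 (0-1): L=3.2793, (cx,cy)=(0.4754,0.8798)
member 1 (0-2): L=3.1710, (cx,cy)=(1.0000,0.0000)
member 2 (1-2): L=3.3048, (cx,cy)=(0.4878,-0.8730)
member 3 (1-3): L=3.5426, (cx,cy)=(0.9995,-0.0302)
member 4 (2-3): L=3.3821, (cx,cy)=(0.5704,0.8214)
solve A·x = −loads:
  F[0-1] = -3892.2418 N (compression)
  F[0-2] = +2.3252 N (tension)
  F[1-2] = -4.7670 N (compression)
  F[1-3] = -0.0000 N (compression)
  F[2-3] = +0.0000 N (tension)
  Rx@0 = +1848.0800 N
  Ry@0 = +3424.2585 N
  Ry@2 = +4.1615 N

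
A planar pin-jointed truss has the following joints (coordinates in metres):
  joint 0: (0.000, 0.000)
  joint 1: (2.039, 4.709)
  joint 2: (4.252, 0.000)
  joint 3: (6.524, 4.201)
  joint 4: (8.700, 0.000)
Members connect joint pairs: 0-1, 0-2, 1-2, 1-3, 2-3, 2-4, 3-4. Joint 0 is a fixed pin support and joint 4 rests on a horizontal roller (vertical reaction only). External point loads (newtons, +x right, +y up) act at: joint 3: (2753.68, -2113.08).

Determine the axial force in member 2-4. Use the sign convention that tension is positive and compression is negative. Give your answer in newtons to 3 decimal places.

1509.498

N=5 nodes, M=7 members, R=3 reactions → 2N=10, M+R=10
member 0 (0-1): L=5.1315, (cx,cy)=(0.3974,0.9177)
member 1 (0-2): L=4.2520, (cx,cy)=(1.0000,0.0000)
member 2 (1-2): L=5.2031, (cx,cy)=(0.4253,-0.9050)
member 3 (1-3): L=4.5137, (cx,cy)=(0.9936,-0.1125)
member 4 (2-3): L=4.7760, (cx,cy)=(0.4757,0.8796)
member 5 (2-4): L=4.4480, (cx,cy)=(1.0000,0.0000)
member 6 (3-4): L=4.7311, (cx,cy)=(0.4599,-0.8880)
solve A·x = −loads:
  F[0-1] = +873.0470 N (tension)
  F[0-2] = +2406.7744 N (tension)
  F[1-2] = -980.8529 N (compression)
  F[1-3] = +768.9725 N (tension)
  F[2-3] = +1009.2194 N (tension)
  F[2-4] = +1509.4978 N (tension)
  F[3-4] = -3281.9835 N (compression)
  Rx@0 = -2753.6800 N
  Ry@0 = -801.1664 N
  Ry@4 = +2914.2464 N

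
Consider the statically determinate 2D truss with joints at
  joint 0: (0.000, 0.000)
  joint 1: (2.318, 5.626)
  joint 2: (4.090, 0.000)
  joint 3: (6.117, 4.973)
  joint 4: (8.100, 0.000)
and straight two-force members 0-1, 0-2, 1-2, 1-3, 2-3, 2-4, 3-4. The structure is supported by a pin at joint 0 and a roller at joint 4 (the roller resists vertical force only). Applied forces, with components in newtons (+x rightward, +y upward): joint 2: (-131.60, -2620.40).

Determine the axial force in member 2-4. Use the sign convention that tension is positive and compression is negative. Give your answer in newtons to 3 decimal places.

527.606

N=5 nodes, M=7 members, R=3 reactions → 2N=10, M+R=10
member 0 (0-1): L=6.0848, (cx,cy)=(0.3809,0.9246)
member 1 (0-2): L=4.0900, (cx,cy)=(1.0000,0.0000)
member 2 (1-2): L=5.8985, (cx,cy)=(0.3004,-0.9538)
member 3 (1-3): L=3.8547, (cx,cy)=(0.9855,-0.1694)
member 4 (2-3): L=5.3702, (cx,cy)=(0.3775,0.9260)
member 5 (2-4): L=4.0100, (cx,cy)=(1.0000,0.0000)
member 6 (3-4): L=5.3538, (cx,cy)=(0.3704,-0.9289)
solve A·x = −loads:
  F[0-1] = -1403.0552 N (compression)
  F[0-2] = +402.8913 N (tension)
  F[1-2] = +1539.7676 N (tension)
  F[1-3] = -1011.6861 N (compression)
  F[2-3] = +1243.7588 N (tension)
  F[2-4] = +527.6065 N (tension)
  F[3-4] = -1424.4538 N (compression)
  Rx@0 = +131.6000 N
  Ry@0 = +1297.2598 N
  Ry@4 = +1323.1402 N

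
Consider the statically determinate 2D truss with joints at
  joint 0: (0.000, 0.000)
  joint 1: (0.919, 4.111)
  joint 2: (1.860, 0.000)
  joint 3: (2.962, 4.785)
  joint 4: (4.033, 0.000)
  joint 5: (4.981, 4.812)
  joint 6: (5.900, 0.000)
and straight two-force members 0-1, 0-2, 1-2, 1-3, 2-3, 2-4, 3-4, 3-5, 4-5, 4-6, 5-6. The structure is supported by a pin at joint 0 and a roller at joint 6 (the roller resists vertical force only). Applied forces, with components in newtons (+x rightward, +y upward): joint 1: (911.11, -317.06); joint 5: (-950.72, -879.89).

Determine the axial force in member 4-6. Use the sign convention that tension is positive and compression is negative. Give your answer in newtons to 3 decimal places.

124.455

N=7 nodes, M=11 members, R=3 reactions → 2N=14, M+R=14
member 0 (0-1): L=4.2125, (cx,cy)=(0.2182,0.9759)
member 1 (0-2): L=1.8600, (cx,cy)=(1.0000,0.0000)
member 2 (1-2): L=4.2173, (cx,cy)=(0.2231,-0.9748)
member 3 (1-3): L=2.1513, (cx,cy)=(0.9497,0.3133)
member 4 (2-3): L=4.9103, (cx,cy)=(0.2244,0.9745)
member 5 (2-4): L=2.1730, (cx,cy)=(1.0000,0.0000)
member 6 (3-4): L=4.9034, (cx,cy)=(0.2184,-0.9759)
member 7 (3-5): L=2.0192, (cx,cy)=(0.9999,0.0134)
member 8 (4-5): L=4.9045, (cx,cy)=(0.1933,0.9811)
member 9 (4-6): L=1.8670, (cx,cy)=(1.0000,0.0000)
member 10 (5-6): L=4.8990, (cx,cy)=(0.1876,-0.9822)
solve A·x = −loads:
  F[0-1] = -558.7445 N (compression)
  F[0-2] = +82.2868 N (tension)
  F[1-2] = -107.3734 N (compression)
  F[1-3] = -1062.5426 N (compression)
  F[2-3] = +107.4063 N (tension)
  F[2-4] = +34.2238 N (tension)
  F[3-4] = +219.7175 N (tension)
  F[3-5] = -1033.0269 N (compression)
  F[4-5] = -218.5337 N (compression)
  F[4-6] = +124.4554 N (tension)
  F[5-6] = -663.4421 N (compression)
  Rx@0 = +39.6100 N
  Ry@0 = +545.2858 N
  Ry@6 = +651.6642 N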